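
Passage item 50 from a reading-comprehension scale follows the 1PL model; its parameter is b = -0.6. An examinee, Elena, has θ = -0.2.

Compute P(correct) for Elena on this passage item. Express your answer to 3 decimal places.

P(θ) = 1 / (1 + exp(−(θ − b)))
Exponent: (-0.2 − (-0.6)) = 0.4000
1/(1 + e^{-0.4000}) = 0.5987
P = 0.5987

0.599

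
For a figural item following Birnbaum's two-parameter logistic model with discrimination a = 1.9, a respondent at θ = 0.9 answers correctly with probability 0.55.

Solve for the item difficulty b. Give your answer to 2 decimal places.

P(θ) = 1 / (1 + exp(−a(θ − b)))
logit(0.55) = ln(0.55/0.45) = 0.2007
b = θ − logit/(a) = 0.9 − 0.2007/1.9000 = 0.7944

0.79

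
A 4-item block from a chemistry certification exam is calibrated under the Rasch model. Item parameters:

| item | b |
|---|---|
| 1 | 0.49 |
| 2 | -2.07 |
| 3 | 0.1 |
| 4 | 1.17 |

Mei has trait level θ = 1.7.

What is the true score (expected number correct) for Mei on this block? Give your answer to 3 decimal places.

3.209

P(θ) = 1 / (1 + exp(−(θ − b)))
P_1 = 1/(1+e^{-1.2100}) = 0.7703
P_2 = 1/(1+e^{-3.7700}) = 0.9775
P_3 = 1/(1+e^{-1.6000}) = 0.8320
P_4 = 1/(1+e^{-0.5300}) = 0.6295
E[score] = 0.7703 + 0.9775 + 0.8320 + 0.6295 = 3.2093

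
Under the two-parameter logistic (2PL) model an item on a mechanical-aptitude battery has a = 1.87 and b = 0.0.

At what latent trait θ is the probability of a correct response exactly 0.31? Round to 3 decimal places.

P(θ) = 1 / (1 + exp(−a(θ − b)))
logit = ln(0.3100/0.6900) = -0.8001
θ = b + logit/(a) = 0.0 + (-0.8001)/1.8700 = -0.4279

-0.428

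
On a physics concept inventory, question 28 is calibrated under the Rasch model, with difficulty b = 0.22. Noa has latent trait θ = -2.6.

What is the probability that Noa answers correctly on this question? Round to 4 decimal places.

0.0563

P(θ) = 1 / (1 + exp(−(θ − b)))
Exponent: (-2.6 − 0.22) = -2.8200
1/(1 + e^{2.8200}) = 0.0563
P = 0.0563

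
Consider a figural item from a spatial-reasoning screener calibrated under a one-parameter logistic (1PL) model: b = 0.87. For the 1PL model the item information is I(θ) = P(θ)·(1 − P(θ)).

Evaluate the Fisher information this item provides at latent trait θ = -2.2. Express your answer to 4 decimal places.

P = 1/(1+e^{3.0700}) = 0.0444
P(1−P) = 0.0444 × 0.9556 = 0.0424
I = P(1−P) = 0.04239

0.0424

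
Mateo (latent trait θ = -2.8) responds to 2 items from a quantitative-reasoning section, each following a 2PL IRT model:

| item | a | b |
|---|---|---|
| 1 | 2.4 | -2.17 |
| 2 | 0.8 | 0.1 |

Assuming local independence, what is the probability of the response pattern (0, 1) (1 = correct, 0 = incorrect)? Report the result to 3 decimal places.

0.073

P(θ) = 1 / (1 + exp(−a(θ − b)))
P_1 = 1/(1+e^{1.5120}) = 0.1806
P_2 = 1/(1+e^{2.3200}) = 0.0895
L = (1−P_1) × P_2 = 0.8194 × 0.0895 = 0.07332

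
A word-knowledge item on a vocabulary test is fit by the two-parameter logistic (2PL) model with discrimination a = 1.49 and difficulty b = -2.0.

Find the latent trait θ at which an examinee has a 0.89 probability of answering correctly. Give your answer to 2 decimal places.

-0.60

P(θ) = 1 / (1 + exp(−a(θ − b)))
logit = ln(0.8900/0.1100) = 2.0907
θ = b + logit/(a) = -2.0 + 2.0907/1.4900 = -0.5968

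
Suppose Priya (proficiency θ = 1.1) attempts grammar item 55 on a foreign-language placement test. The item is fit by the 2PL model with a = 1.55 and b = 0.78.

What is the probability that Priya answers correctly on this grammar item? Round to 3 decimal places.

0.622

P(θ) = 1 / (1 + exp(−a(θ − b)))
Exponent: 1.55 × (1.1 − 0.78) = 0.4960
1/(1 + e^{-0.4960}) = 0.6215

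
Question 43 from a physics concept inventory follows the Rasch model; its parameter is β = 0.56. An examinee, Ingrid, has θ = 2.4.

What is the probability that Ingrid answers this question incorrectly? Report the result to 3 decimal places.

0.137

P(θ) = 1 / (1 + exp(−(θ − β)))
Exponent: (2.4 − 0.56) = 1.8400
1/(1 + e^{-1.8400}) = 0.8629
P = 0.8629
P(incorrect) = 1 − 0.8629 = 0.1371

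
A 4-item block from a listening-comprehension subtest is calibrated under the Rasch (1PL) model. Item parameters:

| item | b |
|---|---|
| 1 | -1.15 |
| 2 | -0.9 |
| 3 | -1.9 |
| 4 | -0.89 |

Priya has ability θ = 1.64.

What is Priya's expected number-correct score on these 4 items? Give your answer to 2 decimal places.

P(θ) = 1 / (1 + exp(−(θ − b)))
P_1 = 1/(1+e^{-2.7900}) = 0.9421
P_2 = 1/(1+e^{-2.5400}) = 0.9269
P_3 = 1/(1+e^{-3.5400}) = 0.9718
P_4 = 1/(1+e^{-2.5300}) = 0.9262
E[score] = 0.9421 + 0.9269 + 0.9718 + 0.9262 = 3.7671

3.77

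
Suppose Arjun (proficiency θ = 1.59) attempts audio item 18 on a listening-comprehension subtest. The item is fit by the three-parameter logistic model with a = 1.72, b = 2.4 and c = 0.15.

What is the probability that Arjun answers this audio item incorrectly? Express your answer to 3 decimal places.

0.681

P(θ) = c + (1 − c) · 1 / (1 + exp(−a(θ − b)))
Exponent: 1.72 × (1.59 − 2.4) = -1.3932
1/(1 + e^{1.3932}) = 0.1989
P = 0.15 + 0.85 × 0.1989 = 0.3191
P(incorrect) = 1 − 0.3191 = 0.6809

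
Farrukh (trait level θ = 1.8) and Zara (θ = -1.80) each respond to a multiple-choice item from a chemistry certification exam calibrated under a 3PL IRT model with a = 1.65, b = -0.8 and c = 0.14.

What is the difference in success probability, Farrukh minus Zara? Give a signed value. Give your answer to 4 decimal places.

0.7098

P(θ) = c + (1 − c) · 1 / (1 + exp(−a(θ − b)))
P(Farrukh) = 0.9884  [exponent 4.2900]
P(Zara) = 0.2786  [exponent -1.6500]
Difference = 0.9884 − 0.2786 = 0.7098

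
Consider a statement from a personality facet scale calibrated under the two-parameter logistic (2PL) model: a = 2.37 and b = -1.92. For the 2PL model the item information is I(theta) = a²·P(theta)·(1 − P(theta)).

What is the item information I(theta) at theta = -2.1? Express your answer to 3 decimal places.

P = 1/(1+e^{0.4266}) = 0.3949
P(1−P) = 0.3949 × 0.6051 = 0.2390
I = a² × P(1−P) = 2.37² × 0.2390 = 1.34223

1.342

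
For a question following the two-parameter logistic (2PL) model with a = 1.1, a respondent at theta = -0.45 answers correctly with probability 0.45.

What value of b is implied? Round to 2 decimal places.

P(theta) = 1 / (1 + exp(−a(theta − b)))
logit(0.45) = ln(0.45/0.55) = -0.2007
b = theta − logit/(a) = -0.45 − (-0.2007)/1.1000 = -0.2676

-0.27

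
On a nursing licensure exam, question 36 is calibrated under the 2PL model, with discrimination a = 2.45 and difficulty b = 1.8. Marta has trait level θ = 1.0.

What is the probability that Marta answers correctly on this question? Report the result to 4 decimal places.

P(θ) = 1 / (1 + exp(−a(θ − b)))
Exponent: 2.45 × (1.0 − 1.8) = -1.9600
1/(1 + e^{1.9600}) = 0.1235

0.1235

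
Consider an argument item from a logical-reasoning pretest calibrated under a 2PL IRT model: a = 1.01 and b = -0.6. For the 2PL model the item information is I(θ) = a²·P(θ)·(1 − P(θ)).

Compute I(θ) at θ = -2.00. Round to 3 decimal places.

0.161

P = 1/(1+e^{1.4140}) = 0.1956
P(1−P) = 0.1956 × 0.8044 = 0.1573
I = a² × P(1−P) = 1.01² × 0.1573 = 0.16051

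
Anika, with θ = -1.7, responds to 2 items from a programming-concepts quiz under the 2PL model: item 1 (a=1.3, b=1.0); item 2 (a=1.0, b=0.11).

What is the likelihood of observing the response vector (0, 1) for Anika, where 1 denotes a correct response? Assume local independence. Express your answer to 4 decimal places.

0.1366

P(θ) = 1 / (1 + exp(−a(θ − b)))
P_1 = 1/(1+e^{3.5100}) = 0.0290
P_2 = 1/(1+e^{1.8100}) = 0.1406
L = (1−P_1) × P_2 = 0.9710 × 0.1406 = 0.13656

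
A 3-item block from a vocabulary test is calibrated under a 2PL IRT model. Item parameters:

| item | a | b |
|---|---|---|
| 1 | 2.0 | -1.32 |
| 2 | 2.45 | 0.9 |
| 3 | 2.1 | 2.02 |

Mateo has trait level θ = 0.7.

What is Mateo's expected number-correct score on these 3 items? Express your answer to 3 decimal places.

P(θ) = 1 / (1 + exp(−a(θ − b)))
P_1 = 1/(1+e^{-4.0400}) = 0.9827
P_2 = 1/(1+e^{0.4900}) = 0.3799
P_3 = 1/(1+e^{2.7720}) = 0.0589
E[score] = 0.9827 + 0.3799 + 0.0589 = 1.4215

1.421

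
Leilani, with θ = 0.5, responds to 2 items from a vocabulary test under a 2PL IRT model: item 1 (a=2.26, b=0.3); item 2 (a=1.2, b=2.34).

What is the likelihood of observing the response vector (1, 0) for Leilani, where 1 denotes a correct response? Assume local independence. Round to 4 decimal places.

0.5506

P(θ) = 1 / (1 + exp(−a(θ − b)))
P_1 = 1/(1+e^{-0.4520}) = 0.6111
P_2 = 1/(1+e^{2.2080}) = 0.0990
L = P_1 × (1−P_2) = 0.6111 × 0.9010 = 0.55059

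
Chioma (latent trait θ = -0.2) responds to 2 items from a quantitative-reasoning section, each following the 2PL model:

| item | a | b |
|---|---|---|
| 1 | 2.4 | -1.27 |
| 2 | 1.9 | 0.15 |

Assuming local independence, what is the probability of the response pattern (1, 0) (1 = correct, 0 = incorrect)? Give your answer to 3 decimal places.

0.613

P(θ) = 1 / (1 + exp(−a(θ − b)))
P_1 = 1/(1+e^{-2.5680}) = 0.9288
P_2 = 1/(1+e^{0.6650}) = 0.3396
L = P_1 × (1−P_2) = 0.9288 × 0.6604 = 0.61335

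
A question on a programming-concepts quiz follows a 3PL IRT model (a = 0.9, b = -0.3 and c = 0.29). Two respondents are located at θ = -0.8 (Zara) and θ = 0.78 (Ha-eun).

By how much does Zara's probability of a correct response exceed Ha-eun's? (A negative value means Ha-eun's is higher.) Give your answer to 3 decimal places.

-0.239

P(θ) = c + (1 − c) · 1 / (1 + exp(−a(θ − b)))
P(Zara) = 0.5664  [exponent -0.4500]
P(Ha-eun) = 0.8051  [exponent 0.9720]
Difference = 0.5664 − 0.8051 = -0.2387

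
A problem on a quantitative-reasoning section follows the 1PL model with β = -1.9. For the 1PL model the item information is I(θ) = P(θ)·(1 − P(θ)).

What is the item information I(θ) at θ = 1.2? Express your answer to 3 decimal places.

0.041

P = 1/(1+e^{-3.1000}) = 0.9569
P(1−P) = 0.9569 × 0.0431 = 0.0412
I = P(1−P) = 0.04125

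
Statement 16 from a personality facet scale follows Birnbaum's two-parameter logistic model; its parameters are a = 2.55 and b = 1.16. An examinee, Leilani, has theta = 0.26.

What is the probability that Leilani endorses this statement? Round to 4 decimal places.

0.0915

P(theta) = 1 / (1 + exp(−a(theta − b)))
Exponent: 2.55 × (0.26 − 1.16) = -2.2950
1/(1 + e^{2.2950}) = 0.0915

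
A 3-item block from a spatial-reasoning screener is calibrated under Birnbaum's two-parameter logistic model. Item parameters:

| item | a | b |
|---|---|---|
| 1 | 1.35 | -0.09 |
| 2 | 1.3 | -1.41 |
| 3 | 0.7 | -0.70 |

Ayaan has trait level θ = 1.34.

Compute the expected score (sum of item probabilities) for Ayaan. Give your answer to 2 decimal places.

2.65

P(θ) = 1 / (1 + exp(−a(θ − b)))
P_1 = 1/(1+e^{-1.9305}) = 0.8733
P_2 = 1/(1+e^{-3.5750}) = 0.9727
P_3 = 1/(1+e^{-1.4280}) = 0.8066
E[score] = 0.8733 + 0.9727 + 0.8066 = 2.6526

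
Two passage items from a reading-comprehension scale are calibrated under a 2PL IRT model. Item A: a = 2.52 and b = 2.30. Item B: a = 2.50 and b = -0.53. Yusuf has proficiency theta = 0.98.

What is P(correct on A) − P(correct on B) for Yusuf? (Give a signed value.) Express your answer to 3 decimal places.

-0.943

P(theta) = 1 / (1 + exp(−a(theta − b)))
P_A = 0.0347
P_B = 0.9776
P_A − P_B = -0.9429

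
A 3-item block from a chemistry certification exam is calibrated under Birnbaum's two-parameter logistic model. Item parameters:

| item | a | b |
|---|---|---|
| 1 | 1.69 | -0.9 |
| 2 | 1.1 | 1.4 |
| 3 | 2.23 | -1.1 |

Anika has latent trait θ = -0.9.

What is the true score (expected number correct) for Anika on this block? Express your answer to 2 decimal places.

1.18

P(θ) = 1 / (1 + exp(−a(θ − b)))
P_1 = 1/(1+e^{0.0000}) = 0.5000
P_2 = 1/(1+e^{2.5300}) = 0.0738
P_3 = 1/(1+e^{-0.4460}) = 0.6097
E[score] = 0.5000 + 0.0738 + 0.6097 = 1.1835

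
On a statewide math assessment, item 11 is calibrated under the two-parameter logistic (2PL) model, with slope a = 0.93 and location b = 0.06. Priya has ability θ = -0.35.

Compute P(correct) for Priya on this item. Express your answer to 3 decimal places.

0.406

P(θ) = 1 / (1 + exp(−a(θ − b)))
Exponent: 0.93 × (-0.35 − 0.06) = -0.3813
1/(1 + e^{0.3813}) = 0.4058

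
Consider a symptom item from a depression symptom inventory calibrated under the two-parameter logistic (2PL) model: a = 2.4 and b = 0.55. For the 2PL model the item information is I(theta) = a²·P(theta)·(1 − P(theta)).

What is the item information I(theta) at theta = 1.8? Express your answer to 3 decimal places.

0.260

P = 1/(1+e^{-3.0000}) = 0.9526
P(1−P) = 0.9526 × 0.0474 = 0.0452
I = a² × P(1−P) = 2.4² × 0.0452 = 0.26022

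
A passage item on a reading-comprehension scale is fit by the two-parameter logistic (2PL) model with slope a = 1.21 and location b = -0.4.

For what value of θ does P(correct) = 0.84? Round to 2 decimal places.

0.97

P(θ) = 1 / (1 + exp(−a(θ − b)))
logit = ln(0.8400/0.1600) = 1.6582
θ = b + logit/(a) = -0.4 + 1.6582/1.2100 = 0.9704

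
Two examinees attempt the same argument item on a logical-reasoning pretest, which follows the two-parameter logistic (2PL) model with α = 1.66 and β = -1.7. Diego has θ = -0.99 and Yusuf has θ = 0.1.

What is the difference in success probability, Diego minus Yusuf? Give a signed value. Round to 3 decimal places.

-0.187

P(θ) = 1 / (1 + exp(−α(θ − β)))
P(Diego) = 0.7647  [exponent 1.1786]
P(Yusuf) = 0.9520  [exponent 2.9880]
Difference = 0.7647 − 0.9520 = -0.1873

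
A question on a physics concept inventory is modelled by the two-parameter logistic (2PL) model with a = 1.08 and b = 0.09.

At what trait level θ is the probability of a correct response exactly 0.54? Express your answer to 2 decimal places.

0.24

P(θ) = 1 / (1 + exp(−a(θ − b)))
logit = ln(0.5400/0.4600) = 0.1603
θ = b + logit/(a) = 0.09 + 0.1603/1.0800 = 0.2385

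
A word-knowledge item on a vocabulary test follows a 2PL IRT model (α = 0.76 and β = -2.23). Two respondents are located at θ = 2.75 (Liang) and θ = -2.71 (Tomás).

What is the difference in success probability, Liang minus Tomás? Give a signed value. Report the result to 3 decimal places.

P(θ) = 1 / (1 + exp(−α(θ − β)))
P(Liang) = 0.9778  [exponent 3.7848]
P(Tomás) = 0.4098  [exponent -0.3648]
Difference = 0.9778 − 0.4098 = 0.5680

0.568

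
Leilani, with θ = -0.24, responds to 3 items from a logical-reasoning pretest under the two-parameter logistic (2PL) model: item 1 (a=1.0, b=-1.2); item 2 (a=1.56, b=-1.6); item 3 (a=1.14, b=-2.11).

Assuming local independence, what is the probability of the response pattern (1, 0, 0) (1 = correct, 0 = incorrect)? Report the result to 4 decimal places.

P(θ) = 1 / (1 + exp(−a(θ − b)))
P_1 = 1/(1+e^{-0.9600}) = 0.7231
P_2 = 1/(1+e^{-2.1216}) = 0.8930
P_3 = 1/(1+e^{-2.1318}) = 0.8940
L = P_1 × (1−P_2) × (1−P_3) = 0.7231 × 0.1070 × 0.1060 = 0.00821

0.0082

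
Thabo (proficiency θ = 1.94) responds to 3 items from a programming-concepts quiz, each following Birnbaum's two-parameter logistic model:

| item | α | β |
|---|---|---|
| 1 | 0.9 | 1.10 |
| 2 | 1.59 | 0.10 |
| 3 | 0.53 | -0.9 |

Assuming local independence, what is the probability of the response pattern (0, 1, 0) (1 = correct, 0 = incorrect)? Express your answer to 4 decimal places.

0.0551

P(θ) = 1 / (1 + exp(−α(θ − β)))
P_1 = 1/(1+e^{-0.7560}) = 0.6805
P_2 = 1/(1+e^{-2.9256}) = 0.9491
P_3 = 1/(1+e^{-1.5052}) = 0.8183
L = (1−P_1) × P_2 × (1−P_3) = 0.3195 × 0.9491 × 0.1817 = 0.05509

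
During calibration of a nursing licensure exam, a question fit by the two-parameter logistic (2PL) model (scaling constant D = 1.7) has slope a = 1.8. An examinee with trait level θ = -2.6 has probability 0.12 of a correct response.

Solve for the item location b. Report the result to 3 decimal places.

P(θ) = 1 / (1 + exp(−D·a(θ − b)))
logit(0.12) = ln(0.12/0.88) = -1.9924
b = θ − logit/(1.7·a) = -2.6 − (-1.9924)/3.0600 = -1.9489

-1.949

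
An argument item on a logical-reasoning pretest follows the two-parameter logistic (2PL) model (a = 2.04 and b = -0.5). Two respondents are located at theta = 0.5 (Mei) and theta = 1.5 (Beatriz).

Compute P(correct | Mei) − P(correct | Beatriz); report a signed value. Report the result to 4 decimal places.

P(theta) = 1 / (1 + exp(−a(theta − b)))
P(Mei) = 0.8849  [exponent 2.0400]
P(Beatriz) = 0.9834  [exponent 4.0800]
Difference = 0.8849 − 0.9834 = -0.0984

-0.0984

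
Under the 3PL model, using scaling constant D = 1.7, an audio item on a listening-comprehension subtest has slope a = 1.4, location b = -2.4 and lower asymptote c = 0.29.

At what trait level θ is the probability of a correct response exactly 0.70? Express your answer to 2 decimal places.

-2.27

P(θ) = c + (1 − c) · 1 / (1 + exp(−D·a(θ − b)))
Remove guessing floor: (0.70 − 0.29)/(1 − 0.29) = 0.5775
logit = ln(0.5775/0.4225) = 0.3124
θ = b + logit/(1.7·a) = -2.4 + 0.3124/2.3800 = -2.2688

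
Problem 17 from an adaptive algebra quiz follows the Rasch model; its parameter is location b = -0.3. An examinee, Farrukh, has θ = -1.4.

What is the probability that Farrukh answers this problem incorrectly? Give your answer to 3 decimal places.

0.750

P(θ) = 1 / (1 + exp(−(θ − b)))
Exponent: (-1.4 − (-0.3)) = -1.1000
1/(1 + e^{1.1000}) = 0.2497
P = 0.2497
P(incorrect) = 1 − 0.2497 = 0.7503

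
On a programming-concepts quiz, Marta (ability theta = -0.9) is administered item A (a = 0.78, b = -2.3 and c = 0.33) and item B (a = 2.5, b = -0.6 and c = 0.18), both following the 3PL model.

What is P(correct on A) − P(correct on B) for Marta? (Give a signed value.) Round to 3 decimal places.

0.389

P(theta) = c + (1 − c) · 1 / (1 + exp(−a(theta − b)))
P_A = 0.8317
P_B = 0.4431
P_A − P_B = 0.3886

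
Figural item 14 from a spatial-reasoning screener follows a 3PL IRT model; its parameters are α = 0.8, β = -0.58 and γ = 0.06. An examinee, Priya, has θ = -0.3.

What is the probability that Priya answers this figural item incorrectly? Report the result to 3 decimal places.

0.418

P(θ) = γ + (1 − γ) · 1 / (1 + exp(−α(θ − β)))
Exponent: 0.8 × (-0.3 − (-0.58)) = 0.2240
1/(1 + e^{-0.2240}) = 0.5558
P = 0.06 + 0.94 × 0.5558 = 0.5824
P(incorrect) = 1 − 0.5824 = 0.4176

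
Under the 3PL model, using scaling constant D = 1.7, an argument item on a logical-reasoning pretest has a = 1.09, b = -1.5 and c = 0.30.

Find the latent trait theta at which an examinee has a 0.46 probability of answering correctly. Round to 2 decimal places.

-2.16

P(theta) = c + (1 − c) · 1 / (1 + exp(−D·a(theta − b)))
Remove guessing floor: (0.46 − 0.30)/(1 − 0.30) = 0.2286
logit = ln(0.2286/0.7714) = -1.2164
theta = b + logit/(1.7·a) = -1.5 + (-1.2164)/1.8530 = -2.1564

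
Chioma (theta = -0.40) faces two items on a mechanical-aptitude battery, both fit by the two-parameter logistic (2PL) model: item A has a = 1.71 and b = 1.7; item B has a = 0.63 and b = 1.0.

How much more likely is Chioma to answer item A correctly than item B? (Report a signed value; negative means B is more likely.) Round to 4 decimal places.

P(theta) = 1 / (1 + exp(−a(theta − b)))
P_A = 0.0268
P_B = 0.2928
P_A − P_B = -0.2659

-0.2659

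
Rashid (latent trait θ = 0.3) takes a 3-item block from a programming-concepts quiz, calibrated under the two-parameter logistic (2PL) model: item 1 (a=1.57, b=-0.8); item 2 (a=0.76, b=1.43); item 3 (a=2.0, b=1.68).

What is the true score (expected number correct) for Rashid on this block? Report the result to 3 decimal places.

1.206

P(θ) = 1 / (1 + exp(−a(θ − b)))
P_1 = 1/(1+e^{-1.7270}) = 0.8490
P_2 = 1/(1+e^{0.8588}) = 0.2976
P_3 = 1/(1+e^{2.7600}) = 0.0595
E[score] = 0.8490 + 0.2976 + 0.0595 = 1.2061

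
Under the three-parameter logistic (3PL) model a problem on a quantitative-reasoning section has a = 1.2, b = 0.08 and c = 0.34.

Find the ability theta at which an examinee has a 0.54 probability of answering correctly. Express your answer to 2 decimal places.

-0.61

P(theta) = c + (1 − c) · 1 / (1 + exp(−a(theta − b)))
Remove guessing floor: (0.54 − 0.34)/(1 − 0.34) = 0.3030
logit = ln(0.3030/0.6970) = -0.8329
theta = b + logit/(a) = 0.08 + (-0.8329)/1.2000 = -0.6141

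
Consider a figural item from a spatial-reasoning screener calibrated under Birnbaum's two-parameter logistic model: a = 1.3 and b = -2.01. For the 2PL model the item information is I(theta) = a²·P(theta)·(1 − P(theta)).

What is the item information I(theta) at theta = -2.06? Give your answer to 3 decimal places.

0.422

P = 1/(1+e^{0.0650}) = 0.4838
P(1−P) = 0.4838 × 0.5162 = 0.2497
I = a² × P(1−P) = 1.3² × 0.2497 = 0.42205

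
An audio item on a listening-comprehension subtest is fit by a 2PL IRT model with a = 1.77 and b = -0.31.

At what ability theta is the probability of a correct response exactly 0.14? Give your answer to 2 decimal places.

-1.34

P(theta) = 1 / (1 + exp(−a(theta − b)))
logit = ln(0.1400/0.8600) = -1.8153
theta = b + logit/(a) = -0.31 + (-1.8153)/1.7700 = -1.3356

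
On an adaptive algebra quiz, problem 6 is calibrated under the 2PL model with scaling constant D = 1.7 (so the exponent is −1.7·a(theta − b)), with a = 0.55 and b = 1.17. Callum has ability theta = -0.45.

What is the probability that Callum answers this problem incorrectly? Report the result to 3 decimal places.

0.820

P(theta) = 1 / (1 + exp(−D·a(theta − b)))
Exponent: 1.7 × 0.55 × (-0.45 − 1.17) = -1.5147
1/(1 + e^{1.5147}) = 0.1802
P = 0.1802
P(incorrect) = 1 − 0.1802 = 0.8198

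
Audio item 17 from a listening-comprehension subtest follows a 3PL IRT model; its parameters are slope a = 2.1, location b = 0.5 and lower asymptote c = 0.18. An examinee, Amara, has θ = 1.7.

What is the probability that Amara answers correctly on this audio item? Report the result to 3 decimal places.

P(θ) = c + (1 − c) · 1 / (1 + exp(−a(θ − b)))
Exponent: 2.1 × (1.7 − 0.5) = 2.5200
1/(1 + e^{-2.5200}) = 0.9255
P = 0.18 + 0.82 × 0.9255 = 0.9389

0.939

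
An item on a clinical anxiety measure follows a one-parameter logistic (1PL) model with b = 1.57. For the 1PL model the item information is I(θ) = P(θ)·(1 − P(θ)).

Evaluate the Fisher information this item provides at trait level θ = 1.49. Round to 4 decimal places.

P = 1/(1+e^{0.0800}) = 0.4800
P(1−P) = 0.4800 × 0.5200 = 0.2496
I = P(1−P) = 0.24960

0.2496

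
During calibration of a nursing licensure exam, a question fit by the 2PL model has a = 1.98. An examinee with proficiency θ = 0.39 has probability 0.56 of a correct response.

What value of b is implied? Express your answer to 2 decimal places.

P(θ) = 1 / (1 + exp(−a(θ − b)))
logit(0.56) = ln(0.56/0.44) = 0.2412
b = θ − logit/(a) = 0.39 − 0.2412/1.9800 = 0.2682

0.27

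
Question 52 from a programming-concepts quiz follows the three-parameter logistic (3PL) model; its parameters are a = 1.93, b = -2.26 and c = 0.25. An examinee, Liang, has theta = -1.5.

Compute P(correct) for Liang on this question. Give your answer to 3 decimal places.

P(theta) = c + (1 − c) · 1 / (1 + exp(−a(theta − b)))
Exponent: 1.93 × (-1.5 − (-2.26)) = 1.4668
1/(1 + e^{-1.4668}) = 0.8126
P = 0.25 + 0.75 × 0.8126 = 0.8594

0.859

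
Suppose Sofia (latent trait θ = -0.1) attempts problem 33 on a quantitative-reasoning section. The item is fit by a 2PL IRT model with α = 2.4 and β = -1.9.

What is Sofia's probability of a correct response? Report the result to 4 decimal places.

P(θ) = 1 / (1 + exp(−α(θ − β)))
Exponent: 2.4 × (-0.1 − (-1.9)) = 4.3200
1/(1 + e^{-4.3200}) = 0.9869

0.9869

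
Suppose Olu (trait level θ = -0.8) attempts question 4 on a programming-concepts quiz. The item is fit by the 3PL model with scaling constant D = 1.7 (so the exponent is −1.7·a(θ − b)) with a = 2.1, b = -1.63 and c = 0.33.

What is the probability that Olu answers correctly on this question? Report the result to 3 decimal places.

P(θ) = c + (1 − c) · 1 / (1 + exp(−D·a(θ − b)))
Exponent: 1.7 × 2.1 × (-0.8 − (-1.63)) = 2.9631
1/(1 + e^{-2.9631}) = 0.9509
P = 0.33 + 0.67 × 0.9509 = 0.9671

0.967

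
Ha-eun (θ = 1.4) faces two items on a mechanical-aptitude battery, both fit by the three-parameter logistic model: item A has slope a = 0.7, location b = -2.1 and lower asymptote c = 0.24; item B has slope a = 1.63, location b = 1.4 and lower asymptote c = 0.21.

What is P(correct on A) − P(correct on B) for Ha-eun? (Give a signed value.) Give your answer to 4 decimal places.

0.3346

P(θ) = c + (1 − c) · 1 / (1 + exp(−a(θ − b)))
P_A = 0.9396
P_B = 0.6050
P_A − P_B = 0.3346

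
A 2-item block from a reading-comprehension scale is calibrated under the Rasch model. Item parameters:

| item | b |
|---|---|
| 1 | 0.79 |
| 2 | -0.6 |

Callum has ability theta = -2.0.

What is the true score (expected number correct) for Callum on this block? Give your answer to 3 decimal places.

0.256

P(theta) = 1 / (1 + exp(−(theta − b)))
P_1 = 1/(1+e^{2.7900}) = 0.0579
P_2 = 1/(1+e^{1.4000}) = 0.1978
E[score] = 0.0579 + 0.1978 = 0.2557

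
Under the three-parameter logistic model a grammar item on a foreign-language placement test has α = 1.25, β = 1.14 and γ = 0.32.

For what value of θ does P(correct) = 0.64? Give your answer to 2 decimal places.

P(θ) = γ + (1 − γ) · 1 / (1 + exp(−α(θ − β)))
Remove guessing floor: (0.64 − 0.32)/(1 − 0.32) = 0.4706
logit = ln(0.4706/0.5294) = -0.1178
θ = β + logit/(α) = 1.14 + (-0.1178)/1.2500 = 1.0458

1.05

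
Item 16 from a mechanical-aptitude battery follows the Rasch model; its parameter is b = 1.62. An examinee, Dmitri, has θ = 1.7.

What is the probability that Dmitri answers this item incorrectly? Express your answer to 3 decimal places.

0.480

P(θ) = 1 / (1 + exp(−(θ − b)))
Exponent: (1.7 − 1.62) = 0.0800
1/(1 + e^{-0.0800}) = 0.5200
P = 0.5200
P(incorrect) = 1 − 0.5200 = 0.4800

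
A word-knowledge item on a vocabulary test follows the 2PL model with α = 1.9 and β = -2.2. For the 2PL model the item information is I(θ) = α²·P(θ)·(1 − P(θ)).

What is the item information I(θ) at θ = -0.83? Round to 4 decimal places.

P = 1/(1+e^{-2.6030}) = 0.9311
P(1−P) = 0.9311 × 0.0689 = 0.0642
I = α² × P(1−P) = 1.9² × 0.0642 = 0.23173

0.2317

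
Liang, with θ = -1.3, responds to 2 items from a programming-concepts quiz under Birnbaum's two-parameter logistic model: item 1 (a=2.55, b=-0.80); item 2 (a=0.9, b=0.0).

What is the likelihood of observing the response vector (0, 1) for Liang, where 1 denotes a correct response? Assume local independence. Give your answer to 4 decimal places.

0.1851

P(θ) = 1 / (1 + exp(−a(θ − b)))
P_1 = 1/(1+e^{1.2750}) = 0.2184
P_2 = 1/(1+e^{1.1700}) = 0.2369
L = (1−P_1) × P_2 = 0.7816 × 0.2369 = 0.18513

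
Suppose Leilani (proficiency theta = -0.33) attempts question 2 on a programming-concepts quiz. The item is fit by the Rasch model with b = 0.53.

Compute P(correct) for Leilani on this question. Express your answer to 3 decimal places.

0.297

P(theta) = 1 / (1 + exp(−(theta − b)))
Exponent: (-0.33 − 0.53) = -0.8600
1/(1 + e^{0.8600}) = 0.2973
P = 0.2973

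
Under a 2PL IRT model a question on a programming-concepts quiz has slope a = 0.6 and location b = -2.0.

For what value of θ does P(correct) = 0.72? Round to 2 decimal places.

-0.43

P(θ) = 1 / (1 + exp(−a(θ − b)))
logit = ln(0.7200/0.2800) = 0.9445
θ = b + logit/(a) = -2.0 + 0.9445/0.6000 = -0.4259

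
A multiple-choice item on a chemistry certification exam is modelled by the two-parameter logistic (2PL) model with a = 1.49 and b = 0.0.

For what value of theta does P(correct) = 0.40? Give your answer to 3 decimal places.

P(theta) = 1 / (1 + exp(−a(theta − b)))
logit = ln(0.4000/0.6000) = -0.4055
theta = b + logit/(a) = 0.0 + (-0.4055)/1.4900 = -0.2721

-0.272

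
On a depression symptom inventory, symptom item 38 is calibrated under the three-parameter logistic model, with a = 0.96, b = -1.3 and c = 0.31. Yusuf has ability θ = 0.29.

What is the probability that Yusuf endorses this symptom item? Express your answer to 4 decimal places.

P(θ) = c + (1 − c) · 1 / (1 + exp(−a(θ − b)))
Exponent: 0.96 × (0.29 − (-1.3)) = 1.5264
1/(1 + e^{-1.5264}) = 0.8215
P = 0.31 + 0.69 × 0.8215 = 0.8768

0.8768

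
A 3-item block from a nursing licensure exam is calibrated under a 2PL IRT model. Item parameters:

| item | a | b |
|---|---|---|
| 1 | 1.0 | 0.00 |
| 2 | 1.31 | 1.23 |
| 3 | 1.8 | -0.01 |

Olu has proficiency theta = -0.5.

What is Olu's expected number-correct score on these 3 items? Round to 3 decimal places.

P(theta) = 1 / (1 + exp(−a(theta − b)))
P_1 = 1/(1+e^{0.5000}) = 0.3775
P_2 = 1/(1+e^{2.2663}) = 0.0940
P_3 = 1/(1+e^{0.8820}) = 0.2928
E[score] = 0.3775 + 0.0940 + 0.2928 = 0.7643

0.764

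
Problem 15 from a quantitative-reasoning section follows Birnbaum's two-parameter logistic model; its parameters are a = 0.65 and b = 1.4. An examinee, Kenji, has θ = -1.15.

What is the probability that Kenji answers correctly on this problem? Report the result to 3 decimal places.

P(θ) = 1 / (1 + exp(−a(θ − b)))
Exponent: 0.65 × (-1.15 − 1.4) = -1.6575
1/(1 + e^{1.6575}) = 0.1601

0.160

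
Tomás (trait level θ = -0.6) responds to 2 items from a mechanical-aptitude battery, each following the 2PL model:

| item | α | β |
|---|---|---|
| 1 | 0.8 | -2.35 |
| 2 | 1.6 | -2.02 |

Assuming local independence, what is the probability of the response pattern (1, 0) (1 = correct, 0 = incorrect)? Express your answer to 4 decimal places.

P(θ) = 1 / (1 + exp(−α(θ − β)))
P_1 = 1/(1+e^{-1.4000}) = 0.8022
P_2 = 1/(1+e^{-2.2720}) = 0.9065
L = P_1 × (1−P_2) = 0.8022 × 0.0935 = 0.07498

0.0750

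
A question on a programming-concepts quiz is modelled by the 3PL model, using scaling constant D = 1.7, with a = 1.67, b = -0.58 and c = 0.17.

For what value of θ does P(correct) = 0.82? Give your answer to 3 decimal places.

-0.128

P(θ) = c + (1 − c) · 1 / (1 + exp(−D·a(θ − b)))
Remove guessing floor: (0.82 − 0.17)/(1 − 0.17) = 0.7831
logit = ln(0.7831/0.2169) = 1.2840
θ = b + logit/(1.7·a) = -0.58 + 1.2840/2.8390 = -0.1277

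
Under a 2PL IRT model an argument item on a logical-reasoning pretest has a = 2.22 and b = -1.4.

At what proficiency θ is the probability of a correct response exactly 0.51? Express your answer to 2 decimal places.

-1.38

P(θ) = 1 / (1 + exp(−a(θ − b)))
logit = ln(0.5100/0.4900) = 0.0400
θ = b + logit/(a) = -1.4 + 0.0400/2.2200 = -1.3820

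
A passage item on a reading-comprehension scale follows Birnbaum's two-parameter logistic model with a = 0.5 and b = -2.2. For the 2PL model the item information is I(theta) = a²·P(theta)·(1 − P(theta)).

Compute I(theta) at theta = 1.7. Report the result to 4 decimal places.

P = 1/(1+e^{-1.9500}) = 0.8754
P(1−P) = 0.8754 × 0.1246 = 0.1090
I = a² × P(1−P) = 0.5² × 0.1090 = 0.02726

0.0273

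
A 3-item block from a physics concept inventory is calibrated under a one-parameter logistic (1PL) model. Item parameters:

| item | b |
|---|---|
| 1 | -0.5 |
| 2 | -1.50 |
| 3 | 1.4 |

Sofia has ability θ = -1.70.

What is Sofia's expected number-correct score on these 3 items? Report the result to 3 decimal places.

P(θ) = 1 / (1 + exp(−(θ − b)))
P_1 = 1/(1+e^{1.2000}) = 0.2315
P_2 = 1/(1+e^{0.2000}) = 0.4502
P_3 = 1/(1+e^{3.1000}) = 0.0431
E[score] = 0.2315 + 0.4502 + 0.0431 = 0.7247

0.725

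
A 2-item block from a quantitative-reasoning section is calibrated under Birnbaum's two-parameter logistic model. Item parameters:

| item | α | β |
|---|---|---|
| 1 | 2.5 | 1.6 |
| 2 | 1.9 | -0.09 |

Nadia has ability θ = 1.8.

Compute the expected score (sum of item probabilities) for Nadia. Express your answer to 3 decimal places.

P(θ) = 1 / (1 + exp(−α(θ − β)))
P_1 = 1/(1+e^{-0.5000}) = 0.6225
P_2 = 1/(1+e^{-3.5910}) = 0.9732
E[score] = 0.6225 + 0.9732 = 1.5956

1.596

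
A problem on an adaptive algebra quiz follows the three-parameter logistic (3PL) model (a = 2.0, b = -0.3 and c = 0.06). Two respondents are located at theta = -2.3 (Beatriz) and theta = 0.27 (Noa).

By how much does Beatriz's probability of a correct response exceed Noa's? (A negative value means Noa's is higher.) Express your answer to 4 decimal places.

-0.6953

P(theta) = c + (1 − c) · 1 / (1 + exp(−a(theta − b)))
P(Beatriz) = 0.0769  [exponent -4.0000]
P(Noa) = 0.7722  [exponent 1.1400]
Difference = 0.0769 − 0.7722 = -0.6953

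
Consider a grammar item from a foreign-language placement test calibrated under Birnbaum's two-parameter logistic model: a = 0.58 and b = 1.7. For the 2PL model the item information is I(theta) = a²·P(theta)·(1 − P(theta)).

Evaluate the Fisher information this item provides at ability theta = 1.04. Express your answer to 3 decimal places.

0.081

P = 1/(1+e^{0.3828}) = 0.4055
P(1−P) = 0.4055 × 0.5945 = 0.2411
I = a² × P(1−P) = 0.58² × 0.2411 = 0.08109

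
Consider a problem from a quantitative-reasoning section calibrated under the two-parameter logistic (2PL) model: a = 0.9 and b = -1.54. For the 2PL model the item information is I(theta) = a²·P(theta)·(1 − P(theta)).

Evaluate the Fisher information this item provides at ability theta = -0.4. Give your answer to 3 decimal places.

0.157

P = 1/(1+e^{-1.0260}) = 0.7361
P(1−P) = 0.7361 × 0.2639 = 0.1942
I = a² × P(1−P) = 0.9² × 0.1942 = 0.15733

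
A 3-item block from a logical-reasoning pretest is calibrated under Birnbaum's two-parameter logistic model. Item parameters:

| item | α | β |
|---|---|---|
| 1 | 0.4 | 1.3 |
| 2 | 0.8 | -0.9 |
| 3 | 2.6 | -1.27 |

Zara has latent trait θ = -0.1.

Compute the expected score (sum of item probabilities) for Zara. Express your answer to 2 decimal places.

1.97

P(θ) = 1 / (1 + exp(−α(θ − β)))
P_1 = 1/(1+e^{0.5600}) = 0.3635
P_2 = 1/(1+e^{-0.6400}) = 0.6548
P_3 = 1/(1+e^{-3.0420}) = 0.9544
E[score] = 0.3635 + 0.6548 + 0.9544 = 1.9727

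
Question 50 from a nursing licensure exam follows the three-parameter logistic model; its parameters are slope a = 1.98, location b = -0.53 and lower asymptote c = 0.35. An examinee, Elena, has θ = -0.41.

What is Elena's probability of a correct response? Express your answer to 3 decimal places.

0.713

P(θ) = c + (1 − c) · 1 / (1 + exp(−a(θ − b)))
Exponent: 1.98 × (-0.41 − (-0.53)) = 0.2376
1/(1 + e^{-0.2376}) = 0.5591
P = 0.35 + 0.65 × 0.5591 = 0.7134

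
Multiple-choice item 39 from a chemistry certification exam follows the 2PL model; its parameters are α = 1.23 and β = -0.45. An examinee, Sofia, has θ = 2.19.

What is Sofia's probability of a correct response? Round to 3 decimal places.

P(θ) = 1 / (1 + exp(−α(θ − β)))
Exponent: 1.23 × (2.19 − (-0.45)) = 3.2472
1/(1 + e^{-3.2472}) = 0.9626

0.963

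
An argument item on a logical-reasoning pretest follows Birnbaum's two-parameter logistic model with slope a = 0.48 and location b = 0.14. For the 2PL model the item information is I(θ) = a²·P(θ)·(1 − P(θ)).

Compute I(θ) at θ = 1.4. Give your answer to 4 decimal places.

0.0526

P = 1/(1+e^{-0.6048}) = 0.6468
P(1−P) = 0.6468 × 0.3532 = 0.2285
I = a² × P(1−P) = 0.48² × 0.2285 = 0.05264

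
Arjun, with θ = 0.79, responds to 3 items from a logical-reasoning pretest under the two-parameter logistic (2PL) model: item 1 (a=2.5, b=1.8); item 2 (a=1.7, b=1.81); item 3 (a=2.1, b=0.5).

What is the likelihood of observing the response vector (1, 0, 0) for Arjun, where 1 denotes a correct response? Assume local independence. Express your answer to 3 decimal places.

P(θ) = 1 / (1 + exp(−a(θ − b)))
P_1 = 1/(1+e^{2.5250}) = 0.0741
P_2 = 1/(1+e^{1.7340}) = 0.1501
P_3 = 1/(1+e^{-0.6090}) = 0.6477
L = P_1 × (1−P_2) × (1−P_3) = 0.0741 × 0.8499 × 0.3523 = 0.02219

0.022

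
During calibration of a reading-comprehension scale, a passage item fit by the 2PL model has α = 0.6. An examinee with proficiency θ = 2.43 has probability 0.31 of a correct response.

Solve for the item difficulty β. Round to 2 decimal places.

P(θ) = 1 / (1 + exp(−α(θ − β)))
logit(0.31) = ln(0.31/0.69) = -0.8001
β = θ − logit/(α) = 2.43 − (-0.8001)/0.6000 = 3.7635

3.76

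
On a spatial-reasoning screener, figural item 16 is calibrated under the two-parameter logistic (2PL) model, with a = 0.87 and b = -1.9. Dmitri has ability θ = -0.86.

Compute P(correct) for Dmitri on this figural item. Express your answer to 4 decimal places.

P(θ) = 1 / (1 + exp(−a(θ − b)))
Exponent: 0.87 × (-0.86 − (-1.9)) = 0.9048
1/(1 + e^{-0.9048}) = 0.7119

0.7119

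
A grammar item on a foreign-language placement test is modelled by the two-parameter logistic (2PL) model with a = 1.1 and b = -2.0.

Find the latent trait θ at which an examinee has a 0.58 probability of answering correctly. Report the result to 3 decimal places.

P(θ) = 1 / (1 + exp(−a(θ − b)))
logit = ln(0.5800/0.4200) = 0.3228
θ = b + logit/(a) = -2.0 + 0.3228/1.1000 = -1.7066

-1.707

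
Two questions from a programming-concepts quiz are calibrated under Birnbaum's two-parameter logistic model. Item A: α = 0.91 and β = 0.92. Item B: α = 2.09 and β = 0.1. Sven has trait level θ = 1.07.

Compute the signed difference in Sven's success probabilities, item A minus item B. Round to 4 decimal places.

P(θ) = 1 / (1 + exp(−α(θ − β)))
P_A = 0.5341
P_B = 0.8836
P_A − P_B = -0.3496

-0.3496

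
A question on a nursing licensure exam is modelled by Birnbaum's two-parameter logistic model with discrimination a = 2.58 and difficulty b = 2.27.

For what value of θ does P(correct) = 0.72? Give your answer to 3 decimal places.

2.636

P(θ) = 1 / (1 + exp(−a(θ − b)))
logit = ln(0.7200/0.2800) = 0.9445
θ = b + logit/(a) = 2.27 + 0.9445/2.5800 = 2.6361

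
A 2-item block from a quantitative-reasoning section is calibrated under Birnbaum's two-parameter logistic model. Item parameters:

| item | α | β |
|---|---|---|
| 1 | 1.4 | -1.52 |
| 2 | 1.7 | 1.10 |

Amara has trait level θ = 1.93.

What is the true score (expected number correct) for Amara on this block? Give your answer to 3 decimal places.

1.796

P(θ) = 1 / (1 + exp(−α(θ − β)))
P_1 = 1/(1+e^{-4.8300}) = 0.9921
P_2 = 1/(1+e^{-1.4110}) = 0.8039
E[score] = 0.9921 + 0.8039 = 1.7960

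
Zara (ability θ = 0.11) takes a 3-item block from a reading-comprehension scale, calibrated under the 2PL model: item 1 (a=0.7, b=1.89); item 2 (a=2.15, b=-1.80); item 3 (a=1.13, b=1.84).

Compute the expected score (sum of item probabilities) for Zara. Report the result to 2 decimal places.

1.33

P(θ) = 1 / (1 + exp(−a(θ − b)))
P_1 = 1/(1+e^{1.2460}) = 0.2234
P_2 = 1/(1+e^{-4.1065}) = 0.9838
P_3 = 1/(1+e^{1.9549}) = 0.1240
E[score] = 0.2234 + 0.9838 + 0.1240 = 1.3312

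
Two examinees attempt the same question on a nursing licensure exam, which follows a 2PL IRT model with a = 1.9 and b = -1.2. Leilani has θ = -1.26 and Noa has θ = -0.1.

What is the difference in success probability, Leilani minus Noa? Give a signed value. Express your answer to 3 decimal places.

P(θ) = 1 / (1 + exp(−a(θ − b)))
P(Leilani) = 0.4715  [exponent -0.1140]
P(Noa) = 0.8899  [exponent 2.0900]
Difference = 0.4715 − 0.8899 = -0.4184

-0.418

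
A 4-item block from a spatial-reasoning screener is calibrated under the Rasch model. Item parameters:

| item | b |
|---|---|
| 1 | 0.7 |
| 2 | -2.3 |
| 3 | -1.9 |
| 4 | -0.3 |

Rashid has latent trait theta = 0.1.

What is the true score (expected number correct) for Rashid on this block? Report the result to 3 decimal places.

P(theta) = 1 / (1 + exp(−(theta − b)))
P_1 = 1/(1+e^{0.6000}) = 0.3543
P_2 = 1/(1+e^{-2.4000}) = 0.9168
P_3 = 1/(1+e^{-2.0000}) = 0.8808
P_4 = 1/(1+e^{-0.4000}) = 0.5987
E[score] = 0.3543 + 0.9168 + 0.8808 + 0.5987 = 2.7507

2.751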